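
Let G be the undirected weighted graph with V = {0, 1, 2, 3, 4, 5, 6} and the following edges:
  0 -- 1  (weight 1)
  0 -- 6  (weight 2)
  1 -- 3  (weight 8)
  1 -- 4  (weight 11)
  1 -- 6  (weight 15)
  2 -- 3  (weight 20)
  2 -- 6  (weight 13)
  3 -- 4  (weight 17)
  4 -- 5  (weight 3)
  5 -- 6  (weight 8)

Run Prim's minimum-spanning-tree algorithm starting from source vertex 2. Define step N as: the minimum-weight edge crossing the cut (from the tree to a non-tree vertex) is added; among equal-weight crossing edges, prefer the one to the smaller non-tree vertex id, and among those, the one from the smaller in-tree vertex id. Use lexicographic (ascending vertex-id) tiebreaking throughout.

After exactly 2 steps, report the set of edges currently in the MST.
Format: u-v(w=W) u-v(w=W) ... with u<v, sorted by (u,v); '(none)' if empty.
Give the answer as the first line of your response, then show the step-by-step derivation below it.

0-6(w=2) 2-6(w=13)

step 1: add edge 2-6 (w=13); MST = {2-6(w=13)}
step 2: add edge 0-6 (w=2); MST = {0-6(w=2) 2-6(w=13)}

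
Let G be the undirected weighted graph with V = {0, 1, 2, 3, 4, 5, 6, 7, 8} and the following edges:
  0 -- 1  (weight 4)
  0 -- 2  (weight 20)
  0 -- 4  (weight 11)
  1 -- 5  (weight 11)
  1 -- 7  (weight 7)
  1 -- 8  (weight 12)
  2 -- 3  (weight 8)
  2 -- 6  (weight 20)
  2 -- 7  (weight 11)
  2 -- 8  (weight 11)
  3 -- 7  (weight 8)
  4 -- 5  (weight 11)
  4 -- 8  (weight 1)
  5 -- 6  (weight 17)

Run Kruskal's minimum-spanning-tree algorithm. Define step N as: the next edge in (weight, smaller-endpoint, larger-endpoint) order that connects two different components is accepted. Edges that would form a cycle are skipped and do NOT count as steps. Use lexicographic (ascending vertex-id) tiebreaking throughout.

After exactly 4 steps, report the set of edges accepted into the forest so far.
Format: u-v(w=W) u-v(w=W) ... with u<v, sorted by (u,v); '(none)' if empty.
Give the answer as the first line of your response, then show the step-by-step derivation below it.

0-1(w=4) 1-7(w=7) 2-3(w=8) 4-8(w=1)

step 1: add edge 4-8 (w=1); MST = {4-8(w=1)}
step 2: add edge 0-1 (w=4); MST = {0-1(w=4) 4-8(w=1)}
step 3: add edge 1-7 (w=7); MST = {0-1(w=4) 1-7(w=7) 4-8(w=1)}
step 4: add edge 2-3 (w=8); MST = {0-1(w=4) 1-7(w=7) 2-3(w=8) 4-8(w=1)}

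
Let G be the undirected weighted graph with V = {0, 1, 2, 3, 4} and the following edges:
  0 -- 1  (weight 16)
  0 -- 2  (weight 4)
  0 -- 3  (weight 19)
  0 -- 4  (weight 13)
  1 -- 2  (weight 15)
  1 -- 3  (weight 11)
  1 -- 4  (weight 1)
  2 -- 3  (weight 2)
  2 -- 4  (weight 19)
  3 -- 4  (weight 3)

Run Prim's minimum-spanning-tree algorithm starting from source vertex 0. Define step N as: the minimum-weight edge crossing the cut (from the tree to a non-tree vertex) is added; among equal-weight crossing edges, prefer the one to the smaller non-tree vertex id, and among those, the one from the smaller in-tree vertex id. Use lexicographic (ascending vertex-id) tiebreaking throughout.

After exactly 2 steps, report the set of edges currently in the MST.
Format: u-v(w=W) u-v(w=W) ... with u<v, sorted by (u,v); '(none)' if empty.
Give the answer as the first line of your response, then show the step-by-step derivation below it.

0-2(w=4) 2-3(w=2)

step 1: add edge 0-2 (w=4); MST = {0-2(w=4)}
step 2: add edge 2-3 (w=2); MST = {0-2(w=4) 2-3(w=2)}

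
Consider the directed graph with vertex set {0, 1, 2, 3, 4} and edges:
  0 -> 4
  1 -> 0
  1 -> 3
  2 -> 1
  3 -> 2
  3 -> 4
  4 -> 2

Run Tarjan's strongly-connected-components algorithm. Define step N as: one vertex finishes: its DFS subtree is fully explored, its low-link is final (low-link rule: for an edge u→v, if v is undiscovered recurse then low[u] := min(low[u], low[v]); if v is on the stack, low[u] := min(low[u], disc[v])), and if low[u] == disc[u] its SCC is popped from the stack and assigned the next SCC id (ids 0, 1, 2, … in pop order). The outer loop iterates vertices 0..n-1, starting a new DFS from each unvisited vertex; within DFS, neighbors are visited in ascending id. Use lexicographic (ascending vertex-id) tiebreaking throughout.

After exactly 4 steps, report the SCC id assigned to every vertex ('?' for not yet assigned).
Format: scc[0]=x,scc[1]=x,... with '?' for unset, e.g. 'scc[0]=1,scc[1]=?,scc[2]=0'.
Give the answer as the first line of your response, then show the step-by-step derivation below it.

scc[0]=?,scc[1]=?,scc[2]=?,scc[3]=?,scc[4]=?

step 1: low=(low[0]=0,low[1]=0,low[2]=2,low[3]=1,low[4]=1); scc=(scc[0]=?,scc[1]=?,scc[2]=?,scc[3]=?,scc[4]=?)
step 2: low=(low[0]=0,low[1]=0,low[2]=2,low[3]=1,low[4]=1); scc=(scc[0]=?,scc[1]=?,scc[2]=?,scc[3]=?,scc[4]=?)
step 3: low=(low[0]=0,low[1]=0,low[2]=0,low[3]=1,low[4]=1); scc=(scc[0]=?,scc[1]=?,scc[2]=?,scc[3]=?,scc[4]=?)
step 4: low=(low[0]=0,low[1]=0,low[2]=0,low[3]=1,low[4]=0); scc=(scc[0]=?,scc[1]=?,scc[2]=?,scc[3]=?,scc[4]=?)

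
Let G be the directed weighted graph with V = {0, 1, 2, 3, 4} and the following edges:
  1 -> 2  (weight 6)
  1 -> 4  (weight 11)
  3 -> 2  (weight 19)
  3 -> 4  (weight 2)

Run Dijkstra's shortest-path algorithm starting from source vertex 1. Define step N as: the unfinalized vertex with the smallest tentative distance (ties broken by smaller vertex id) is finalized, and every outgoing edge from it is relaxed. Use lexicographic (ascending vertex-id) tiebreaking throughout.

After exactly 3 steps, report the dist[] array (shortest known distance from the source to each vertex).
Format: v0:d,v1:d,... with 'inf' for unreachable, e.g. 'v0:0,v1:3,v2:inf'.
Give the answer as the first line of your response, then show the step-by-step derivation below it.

v0:inf,v1:0,v2:6,v3:inf,v4:11

step 1: dist = v0:inf,v1:0,v2:6,v3:inf,v4:11
step 2: dist = v0:inf,v1:0,v2:6,v3:inf,v4:11
step 3: dist = v0:inf,v1:0,v2:6,v3:inf,v4:11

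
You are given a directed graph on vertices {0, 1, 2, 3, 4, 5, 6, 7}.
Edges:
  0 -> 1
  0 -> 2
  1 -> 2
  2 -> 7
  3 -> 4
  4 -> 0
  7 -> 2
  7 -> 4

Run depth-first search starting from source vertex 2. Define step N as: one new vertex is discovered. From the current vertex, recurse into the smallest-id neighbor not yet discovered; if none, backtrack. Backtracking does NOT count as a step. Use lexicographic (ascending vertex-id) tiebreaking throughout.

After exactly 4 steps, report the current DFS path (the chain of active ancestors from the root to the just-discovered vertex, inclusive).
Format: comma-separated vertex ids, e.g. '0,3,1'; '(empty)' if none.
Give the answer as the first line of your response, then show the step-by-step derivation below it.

2,7,4,0

step 1: discover 2; path=2; order=2
step 2: discover 7; path=2>7; order=2,7
step 3: discover 4; path=2>7>4; order=2,7,4
step 4: discover 0; path=2>7>4>0; order=2,7,4,0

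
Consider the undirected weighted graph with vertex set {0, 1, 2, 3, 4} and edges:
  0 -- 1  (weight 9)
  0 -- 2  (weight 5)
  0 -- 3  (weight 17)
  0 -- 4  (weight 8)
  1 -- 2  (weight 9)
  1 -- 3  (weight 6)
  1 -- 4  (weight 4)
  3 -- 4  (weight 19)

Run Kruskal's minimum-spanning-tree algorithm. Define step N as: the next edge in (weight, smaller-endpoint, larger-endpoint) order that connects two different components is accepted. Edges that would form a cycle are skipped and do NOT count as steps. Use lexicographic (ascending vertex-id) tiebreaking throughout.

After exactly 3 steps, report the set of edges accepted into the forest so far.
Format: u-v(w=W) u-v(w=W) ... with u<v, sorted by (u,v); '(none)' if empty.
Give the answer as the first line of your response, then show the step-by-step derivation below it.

0-2(w=5) 1-3(w=6) 1-4(w=4)

step 1: add edge 1-4 (w=4); MST = {1-4(w=4)}
step 2: add edge 0-2 (w=5); MST = {0-2(w=5) 1-4(w=4)}
step 3: add edge 1-3 (w=6); MST = {0-2(w=5) 1-3(w=6) 1-4(w=4)}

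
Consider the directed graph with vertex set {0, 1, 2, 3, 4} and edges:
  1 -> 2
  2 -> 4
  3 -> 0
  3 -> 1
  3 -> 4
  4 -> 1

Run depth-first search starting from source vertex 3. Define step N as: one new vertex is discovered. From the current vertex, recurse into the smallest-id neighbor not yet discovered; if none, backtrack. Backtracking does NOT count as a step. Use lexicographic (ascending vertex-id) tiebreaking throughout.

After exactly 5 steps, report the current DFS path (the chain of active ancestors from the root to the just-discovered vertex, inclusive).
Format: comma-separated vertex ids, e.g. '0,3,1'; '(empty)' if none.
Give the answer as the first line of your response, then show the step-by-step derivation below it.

3,1,2,4

step 1: discover 3; path=3; order=3
step 2: discover 0; path=3>0; order=3,0
step 3: discover 1; path=3>1; order=3,0,1
step 4: discover 2; path=3>1>2; order=3,0,1,2
step 5: discover 4; path=3>1>2>4; order=3,0,1,2,4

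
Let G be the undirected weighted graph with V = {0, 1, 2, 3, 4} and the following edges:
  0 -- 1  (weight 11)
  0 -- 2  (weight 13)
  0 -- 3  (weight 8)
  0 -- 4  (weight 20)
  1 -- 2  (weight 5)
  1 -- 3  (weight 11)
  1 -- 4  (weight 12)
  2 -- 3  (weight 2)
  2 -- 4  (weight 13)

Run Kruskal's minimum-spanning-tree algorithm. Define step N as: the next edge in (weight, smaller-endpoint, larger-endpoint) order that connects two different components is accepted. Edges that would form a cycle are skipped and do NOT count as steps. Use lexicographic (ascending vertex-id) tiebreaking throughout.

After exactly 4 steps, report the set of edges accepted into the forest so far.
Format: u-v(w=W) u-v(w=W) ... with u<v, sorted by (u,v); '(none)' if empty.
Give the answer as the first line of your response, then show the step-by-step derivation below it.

0-3(w=8) 1-2(w=5) 1-4(w=12) 2-3(w=2)

step 1: add edge 2-3 (w=2); MST = {2-3(w=2)}
step 2: add edge 1-2 (w=5); MST = {1-2(w=5) 2-3(w=2)}
step 3: add edge 0-3 (w=8); MST = {0-3(w=8) 1-2(w=5) 2-3(w=2)}
step 4: add edge 1-4 (w=12); MST = {0-3(w=8) 1-2(w=5) 1-4(w=12) 2-3(w=2)}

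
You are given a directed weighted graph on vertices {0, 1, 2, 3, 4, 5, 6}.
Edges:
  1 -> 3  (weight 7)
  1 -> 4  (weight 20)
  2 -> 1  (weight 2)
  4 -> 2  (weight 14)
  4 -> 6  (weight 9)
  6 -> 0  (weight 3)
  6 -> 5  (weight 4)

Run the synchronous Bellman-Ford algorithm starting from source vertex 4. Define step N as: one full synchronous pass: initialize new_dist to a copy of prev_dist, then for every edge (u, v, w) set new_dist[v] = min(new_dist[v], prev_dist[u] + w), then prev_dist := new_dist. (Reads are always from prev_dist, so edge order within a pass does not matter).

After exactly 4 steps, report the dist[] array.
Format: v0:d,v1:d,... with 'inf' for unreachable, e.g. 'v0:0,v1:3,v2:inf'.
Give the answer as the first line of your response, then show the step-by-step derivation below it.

v0:12,v1:16,v2:14,v3:23,v4:0,v5:13,v6:9

step 1: dist = v0:inf,v1:inf,v2:14,v3:inf,v4:0,v5:inf,v6:9
step 2: dist = v0:12,v1:16,v2:14,v3:inf,v4:0,v5:13,v6:9
step 3: dist = v0:12,v1:16,v2:14,v3:23,v4:0,v5:13,v6:9
step 4: dist = v0:12,v1:16,v2:14,v3:23,v4:0,v5:13,v6:9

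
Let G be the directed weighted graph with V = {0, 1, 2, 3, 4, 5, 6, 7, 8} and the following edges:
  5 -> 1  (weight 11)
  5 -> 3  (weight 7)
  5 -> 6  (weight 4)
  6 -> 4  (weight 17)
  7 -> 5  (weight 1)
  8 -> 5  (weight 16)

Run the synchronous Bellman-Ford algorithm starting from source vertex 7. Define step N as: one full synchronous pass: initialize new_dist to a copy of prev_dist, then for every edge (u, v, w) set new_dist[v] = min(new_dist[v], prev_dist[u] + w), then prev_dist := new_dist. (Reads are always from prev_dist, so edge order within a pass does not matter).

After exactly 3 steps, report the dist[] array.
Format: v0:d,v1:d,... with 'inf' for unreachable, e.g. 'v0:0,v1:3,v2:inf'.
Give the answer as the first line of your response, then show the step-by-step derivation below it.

v0:inf,v1:12,v2:inf,v3:8,v4:22,v5:1,v6:5,v7:0,v8:inf

step 1: dist = v0:inf,v1:inf,v2:inf,v3:inf,v4:inf,v5:1,v6:inf,v7:0,v8:inf
step 2: dist = v0:inf,v1:12,v2:inf,v3:8,v4:inf,v5:1,v6:5,v7:0,v8:inf
step 3: dist = v0:inf,v1:12,v2:inf,v3:8,v4:22,v5:1,v6:5,v7:0,v8:inf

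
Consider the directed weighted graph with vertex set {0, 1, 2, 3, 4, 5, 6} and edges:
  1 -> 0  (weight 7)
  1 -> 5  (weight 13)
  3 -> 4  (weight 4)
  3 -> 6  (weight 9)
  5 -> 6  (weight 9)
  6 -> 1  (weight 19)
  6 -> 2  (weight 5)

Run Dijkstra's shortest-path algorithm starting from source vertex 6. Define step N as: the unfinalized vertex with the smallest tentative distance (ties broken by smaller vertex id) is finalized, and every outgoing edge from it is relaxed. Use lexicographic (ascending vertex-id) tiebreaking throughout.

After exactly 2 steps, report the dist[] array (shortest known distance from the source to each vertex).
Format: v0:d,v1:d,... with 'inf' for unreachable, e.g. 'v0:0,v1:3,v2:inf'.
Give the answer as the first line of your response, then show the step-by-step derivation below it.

v0:inf,v1:19,v2:5,v3:inf,v4:inf,v5:inf,v6:0

step 1: dist = v0:inf,v1:19,v2:5,v3:inf,v4:inf,v5:inf,v6:0
step 2: dist = v0:inf,v1:19,v2:5,v3:inf,v4:inf,v5:inf,v6:0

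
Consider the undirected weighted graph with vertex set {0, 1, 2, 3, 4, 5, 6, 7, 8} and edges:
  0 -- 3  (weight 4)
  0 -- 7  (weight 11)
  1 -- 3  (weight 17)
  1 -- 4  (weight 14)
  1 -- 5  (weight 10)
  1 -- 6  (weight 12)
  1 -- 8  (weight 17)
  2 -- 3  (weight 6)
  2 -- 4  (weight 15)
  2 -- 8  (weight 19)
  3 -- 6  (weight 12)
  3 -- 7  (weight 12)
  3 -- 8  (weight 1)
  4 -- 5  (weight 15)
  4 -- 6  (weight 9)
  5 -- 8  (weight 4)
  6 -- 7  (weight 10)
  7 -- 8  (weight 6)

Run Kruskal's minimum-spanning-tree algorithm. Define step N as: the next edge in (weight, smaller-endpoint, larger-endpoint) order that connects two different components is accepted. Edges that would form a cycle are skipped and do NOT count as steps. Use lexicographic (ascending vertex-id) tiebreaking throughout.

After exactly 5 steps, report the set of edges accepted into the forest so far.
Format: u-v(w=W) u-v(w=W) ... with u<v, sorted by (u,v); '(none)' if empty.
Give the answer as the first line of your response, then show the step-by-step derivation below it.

0-3(w=4) 2-3(w=6) 3-8(w=1) 5-8(w=4) 7-8(w=6)

step 1: add edge 3-8 (w=1); MST = {3-8(w=1)}
step 2: add edge 0-3 (w=4); MST = {0-3(w=4) 3-8(w=1)}
step 3: add edge 5-8 (w=4); MST = {0-3(w=4) 3-8(w=1) 5-8(w=4)}
step 4: add edge 2-3 (w=6); MST = {0-3(w=4) 2-3(w=6) 3-8(w=1) 5-8(w=4)}
step 5: add edge 7-8 (w=6); MST = {0-3(w=4) 2-3(w=6) 3-8(w=1) 5-8(w=4) 7-8(w=6)}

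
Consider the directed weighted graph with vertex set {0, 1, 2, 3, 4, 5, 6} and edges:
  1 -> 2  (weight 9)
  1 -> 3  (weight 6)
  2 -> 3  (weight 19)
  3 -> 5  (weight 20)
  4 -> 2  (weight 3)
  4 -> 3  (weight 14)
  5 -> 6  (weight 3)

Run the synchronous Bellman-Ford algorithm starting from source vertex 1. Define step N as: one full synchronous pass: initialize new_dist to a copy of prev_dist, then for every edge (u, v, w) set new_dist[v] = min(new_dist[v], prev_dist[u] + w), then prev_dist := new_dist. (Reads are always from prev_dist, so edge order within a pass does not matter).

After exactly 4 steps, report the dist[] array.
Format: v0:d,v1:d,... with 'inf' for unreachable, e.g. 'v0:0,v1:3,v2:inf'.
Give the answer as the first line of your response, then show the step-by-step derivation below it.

v0:inf,v1:0,v2:9,v3:6,v4:inf,v5:26,v6:29

step 1: dist = v0:inf,v1:0,v2:9,v3:6,v4:inf,v5:inf,v6:inf
step 2: dist = v0:inf,v1:0,v2:9,v3:6,v4:inf,v5:26,v6:inf
step 3: dist = v0:inf,v1:0,v2:9,v3:6,v4:inf,v5:26,v6:29
step 4: dist = v0:inf,v1:0,v2:9,v3:6,v4:inf,v5:26,v6:29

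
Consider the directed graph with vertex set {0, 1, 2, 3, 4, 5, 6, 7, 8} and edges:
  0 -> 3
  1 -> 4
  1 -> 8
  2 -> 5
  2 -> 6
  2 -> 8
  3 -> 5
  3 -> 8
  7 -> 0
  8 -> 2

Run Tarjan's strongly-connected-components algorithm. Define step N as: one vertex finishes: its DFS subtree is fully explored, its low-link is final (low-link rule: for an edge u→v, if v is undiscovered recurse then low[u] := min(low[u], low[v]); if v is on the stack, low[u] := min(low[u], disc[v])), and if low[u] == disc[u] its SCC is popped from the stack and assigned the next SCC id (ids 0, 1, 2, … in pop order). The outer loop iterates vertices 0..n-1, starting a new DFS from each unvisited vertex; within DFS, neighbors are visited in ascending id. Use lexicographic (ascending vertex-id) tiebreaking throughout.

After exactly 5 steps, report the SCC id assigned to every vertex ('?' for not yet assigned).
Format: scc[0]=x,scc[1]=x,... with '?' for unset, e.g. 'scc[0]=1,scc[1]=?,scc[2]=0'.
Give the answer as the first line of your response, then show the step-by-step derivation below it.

scc[0]=?,scc[1]=?,scc[2]=2,scc[3]=3,scc[4]=?,scc[5]=0,scc[6]=1,scc[7]=?,scc[8]=2

step 1: low=(low[0]=0,low[1]=?,low[2]=?,low[3]=1,low[4]=?,low[5]=2,low[6]=?,low[7]=?,low[8]=?); scc=(scc[0]=?,scc[1]=?,scc[2]=?,scc[3]=?,scc[4]=?,scc[5]=0,scc[6]=?,scc[7]=?,scc[8]=?)
step 2: low=(low[0]=0,low[1]=?,low[2]=4,low[3]=1,low[4]=?,low[5]=2,low[6]=5,low[7]=?,low[8]=3); scc=(scc[0]=?,scc[1]=?,scc[2]=?,scc[3]=?,scc[4]=?,scc[5]=0,scc[6]=1,scc[7]=?,scc[8]=?)
step 3: low=(low[0]=0,low[1]=?,low[2]=3,low[3]=1,low[4]=?,low[5]=2,low[6]=5,low[7]=?,low[8]=3); scc=(scc[0]=?,scc[1]=?,scc[2]=?,scc[3]=?,scc[4]=?,scc[5]=0,scc[6]=1,scc[7]=?,scc[8]=?)
step 4: low=(low[0]=0,low[1]=?,low[2]=3,low[3]=1,low[4]=?,low[5]=2,low[6]=5,low[7]=?,low[8]=3); scc=(scc[0]=?,scc[1]=?,scc[2]=2,scc[3]=?,scc[4]=?,scc[5]=0,scc[6]=1,scc[7]=?,scc[8]=2)
step 5: low=(low[0]=0,low[1]=?,low[2]=3,low[3]=1,low[4]=?,low[5]=2,low[6]=5,low[7]=?,low[8]=3); scc=(scc[0]=?,scc[1]=?,scc[2]=2,scc[3]=3,scc[4]=?,scc[5]=0,scc[6]=1,scc[7]=?,scc[8]=2)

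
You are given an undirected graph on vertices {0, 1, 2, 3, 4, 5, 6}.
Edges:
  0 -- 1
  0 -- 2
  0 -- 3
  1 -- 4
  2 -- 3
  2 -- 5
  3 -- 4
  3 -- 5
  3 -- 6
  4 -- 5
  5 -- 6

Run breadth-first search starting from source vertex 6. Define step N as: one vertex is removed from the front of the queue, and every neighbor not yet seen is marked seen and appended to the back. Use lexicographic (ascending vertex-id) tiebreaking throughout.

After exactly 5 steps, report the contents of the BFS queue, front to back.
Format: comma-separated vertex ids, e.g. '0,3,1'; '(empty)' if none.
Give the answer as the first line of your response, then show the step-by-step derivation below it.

4,1

step 1: dequeue 6; queue=[3,5]; order=6
step 2: dequeue 3; queue=[5,0,2,4]; order=6,3
step 3: dequeue 5; queue=[0,2,4]; order=6,3,5
step 4: dequeue 0; queue=[2,4,1]; order=6,3,5,0
step 5: dequeue 2; queue=[4,1]; order=6,3,5,0,2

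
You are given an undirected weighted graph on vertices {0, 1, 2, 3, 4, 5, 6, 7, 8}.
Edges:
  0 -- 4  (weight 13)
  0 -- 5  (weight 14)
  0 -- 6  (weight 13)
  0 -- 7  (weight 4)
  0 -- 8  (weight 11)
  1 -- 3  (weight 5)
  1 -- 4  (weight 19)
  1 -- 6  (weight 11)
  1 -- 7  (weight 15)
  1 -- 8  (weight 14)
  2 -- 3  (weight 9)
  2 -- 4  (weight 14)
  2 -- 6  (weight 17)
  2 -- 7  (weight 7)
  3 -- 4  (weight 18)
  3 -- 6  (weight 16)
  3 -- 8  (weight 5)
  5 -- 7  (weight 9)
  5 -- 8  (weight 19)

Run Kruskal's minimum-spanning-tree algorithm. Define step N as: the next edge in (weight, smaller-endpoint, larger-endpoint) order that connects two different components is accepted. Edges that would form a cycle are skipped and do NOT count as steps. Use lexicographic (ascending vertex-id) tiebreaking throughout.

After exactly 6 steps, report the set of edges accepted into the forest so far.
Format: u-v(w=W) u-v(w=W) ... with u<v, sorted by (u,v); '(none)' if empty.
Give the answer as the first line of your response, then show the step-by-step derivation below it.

0-7(w=4) 1-3(w=5) 2-3(w=9) 2-7(w=7) 3-8(w=5) 5-7(w=9)

step 1: add edge 0-7 (w=4); MST = {0-7(w=4)}
step 2: add edge 1-3 (w=5); MST = {0-7(w=4) 1-3(w=5)}
step 3: add edge 3-8 (w=5); MST = {0-7(w=4) 1-3(w=5) 3-8(w=5)}
step 4: add edge 2-7 (w=7); MST = {0-7(w=4) 1-3(w=5) 2-7(w=7) 3-8(w=5)}
step 5: add edge 2-3 (w=9); MST = {0-7(w=4) 1-3(w=5) 2-3(w=9) 2-7(w=7) 3-8(w=5)}
step 6: add edge 5-7 (w=9); MST = {0-7(w=4) 1-3(w=5) 2-3(w=9) 2-7(w=7) 3-8(w=5) 5-7(w=9)}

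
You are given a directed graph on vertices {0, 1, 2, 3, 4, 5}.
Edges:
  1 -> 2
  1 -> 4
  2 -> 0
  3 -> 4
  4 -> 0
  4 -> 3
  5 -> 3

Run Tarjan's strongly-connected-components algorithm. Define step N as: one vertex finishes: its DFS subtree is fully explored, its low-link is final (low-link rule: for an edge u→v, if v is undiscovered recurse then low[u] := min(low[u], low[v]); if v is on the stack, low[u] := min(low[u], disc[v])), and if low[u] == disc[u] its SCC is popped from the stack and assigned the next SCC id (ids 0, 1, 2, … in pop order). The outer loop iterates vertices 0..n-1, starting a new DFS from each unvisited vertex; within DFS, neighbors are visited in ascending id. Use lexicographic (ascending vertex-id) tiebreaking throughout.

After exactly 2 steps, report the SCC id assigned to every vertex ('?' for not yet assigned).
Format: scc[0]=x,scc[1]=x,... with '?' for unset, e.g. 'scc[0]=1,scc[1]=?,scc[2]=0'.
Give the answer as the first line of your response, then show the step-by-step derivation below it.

scc[0]=0,scc[1]=?,scc[2]=1,scc[3]=?,scc[4]=?,scc[5]=?

step 1: low=(low[0]=0,low[1]=?,low[2]=?,low[3]=?,low[4]=?,low[5]=?); scc=(scc[0]=0,scc[1]=?,scc[2]=?,scc[3]=?,scc[4]=?,scc[5]=?)
step 2: low=(low[0]=0,low[1]=1,low[2]=2,low[3]=?,low[4]=?,low[5]=?); scc=(scc[0]=0,scc[1]=?,scc[2]=1,scc[3]=?,scc[4]=?,scc[5]=?)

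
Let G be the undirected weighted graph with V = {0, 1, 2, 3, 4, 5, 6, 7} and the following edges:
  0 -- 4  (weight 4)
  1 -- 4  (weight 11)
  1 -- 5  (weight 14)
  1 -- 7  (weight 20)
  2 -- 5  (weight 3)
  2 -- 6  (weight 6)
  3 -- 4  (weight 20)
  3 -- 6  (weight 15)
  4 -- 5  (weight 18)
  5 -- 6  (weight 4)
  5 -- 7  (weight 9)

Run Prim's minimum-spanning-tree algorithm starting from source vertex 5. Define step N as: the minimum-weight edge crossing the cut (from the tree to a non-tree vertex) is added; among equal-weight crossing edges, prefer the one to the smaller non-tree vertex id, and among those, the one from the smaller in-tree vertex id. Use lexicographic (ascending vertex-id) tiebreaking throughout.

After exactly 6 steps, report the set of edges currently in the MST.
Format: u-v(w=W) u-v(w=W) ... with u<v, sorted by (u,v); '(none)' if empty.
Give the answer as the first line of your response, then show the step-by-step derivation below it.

0-4(w=4) 1-4(w=11) 1-5(w=14) 2-5(w=3) 5-6(w=4) 5-7(w=9)

step 1: add edge 2-5 (w=3); MST = {2-5(w=3)}
step 2: add edge 5-6 (w=4); MST = {2-5(w=3) 5-6(w=4)}
step 3: add edge 5-7 (w=9); MST = {2-5(w=3) 5-6(w=4) 5-7(w=9)}
step 4: add edge 1-5 (w=14); MST = {1-5(w=14) 2-5(w=3) 5-6(w=4) 5-7(w=9)}
step 5: add edge 1-4 (w=11); MST = {1-4(w=11) 1-5(w=14) 2-5(w=3) 5-6(w=4) 5-7(w=9)}
step 6: add edge 0-4 (w=4); MST = {0-4(w=4) 1-4(w=11) 1-5(w=14) 2-5(w=3) 5-6(w=4) 5-7(w=9)}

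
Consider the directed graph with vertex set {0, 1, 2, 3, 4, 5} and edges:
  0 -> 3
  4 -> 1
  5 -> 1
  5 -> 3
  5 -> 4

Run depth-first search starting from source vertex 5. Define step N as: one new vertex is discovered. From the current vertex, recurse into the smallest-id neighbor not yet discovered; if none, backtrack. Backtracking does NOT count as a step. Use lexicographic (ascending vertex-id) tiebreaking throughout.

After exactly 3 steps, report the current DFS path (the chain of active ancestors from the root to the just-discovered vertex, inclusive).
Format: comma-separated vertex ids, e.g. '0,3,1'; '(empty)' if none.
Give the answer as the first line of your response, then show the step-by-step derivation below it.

5,3

step 1: discover 5; path=5; order=5
step 2: discover 1; path=5>1; order=5,1
step 3: discover 3; path=5>3; order=5,1,3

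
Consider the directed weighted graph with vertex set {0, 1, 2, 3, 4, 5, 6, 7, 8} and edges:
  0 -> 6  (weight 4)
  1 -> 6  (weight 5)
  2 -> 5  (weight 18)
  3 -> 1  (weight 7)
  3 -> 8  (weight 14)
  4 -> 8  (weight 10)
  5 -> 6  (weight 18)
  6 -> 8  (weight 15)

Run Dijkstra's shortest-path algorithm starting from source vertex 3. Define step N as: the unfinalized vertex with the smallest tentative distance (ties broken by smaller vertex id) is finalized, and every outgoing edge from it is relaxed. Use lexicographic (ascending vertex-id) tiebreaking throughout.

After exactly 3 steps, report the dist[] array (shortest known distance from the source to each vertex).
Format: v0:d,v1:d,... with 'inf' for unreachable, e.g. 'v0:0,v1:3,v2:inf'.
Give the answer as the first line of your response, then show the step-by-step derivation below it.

v0:inf,v1:7,v2:inf,v3:0,v4:inf,v5:inf,v6:12,v7:inf,v8:14

step 1: dist = v0:inf,v1:7,v2:inf,v3:0,v4:inf,v5:inf,v6:inf,v7:inf,v8:14
step 2: dist = v0:inf,v1:7,v2:inf,v3:0,v4:inf,v5:inf,v6:12,v7:inf,v8:14
step 3: dist = v0:inf,v1:7,v2:inf,v3:0,v4:inf,v5:inf,v6:12,v7:inf,v8:14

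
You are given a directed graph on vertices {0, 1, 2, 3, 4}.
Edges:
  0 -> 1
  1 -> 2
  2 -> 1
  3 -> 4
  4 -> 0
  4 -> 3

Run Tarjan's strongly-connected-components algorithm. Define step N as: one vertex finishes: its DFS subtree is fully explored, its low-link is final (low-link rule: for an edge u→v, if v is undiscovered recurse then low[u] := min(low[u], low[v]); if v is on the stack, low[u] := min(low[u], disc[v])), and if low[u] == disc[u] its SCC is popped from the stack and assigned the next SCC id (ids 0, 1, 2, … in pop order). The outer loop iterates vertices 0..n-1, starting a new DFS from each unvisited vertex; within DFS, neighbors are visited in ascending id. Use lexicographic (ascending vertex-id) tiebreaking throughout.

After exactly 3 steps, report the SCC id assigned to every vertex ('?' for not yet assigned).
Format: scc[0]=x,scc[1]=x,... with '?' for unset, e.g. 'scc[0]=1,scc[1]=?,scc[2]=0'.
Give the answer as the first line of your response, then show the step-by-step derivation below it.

scc[0]=1,scc[1]=0,scc[2]=0,scc[3]=?,scc[4]=?

step 1: low=(low[0]=0,low[1]=1,low[2]=1,low[3]=?,low[4]=?); scc=(scc[0]=?,scc[1]=?,scc[2]=?,scc[3]=?,scc[4]=?)
step 2: low=(low[0]=0,low[1]=1,low[2]=1,low[3]=?,low[4]=?); scc=(scc[0]=?,scc[1]=0,scc[2]=0,scc[3]=?,scc[4]=?)
step 3: low=(low[0]=0,low[1]=1,low[2]=1,low[3]=?,low[4]=?); scc=(scc[0]=1,scc[1]=0,scc[2]=0,scc[3]=?,scc[4]=?)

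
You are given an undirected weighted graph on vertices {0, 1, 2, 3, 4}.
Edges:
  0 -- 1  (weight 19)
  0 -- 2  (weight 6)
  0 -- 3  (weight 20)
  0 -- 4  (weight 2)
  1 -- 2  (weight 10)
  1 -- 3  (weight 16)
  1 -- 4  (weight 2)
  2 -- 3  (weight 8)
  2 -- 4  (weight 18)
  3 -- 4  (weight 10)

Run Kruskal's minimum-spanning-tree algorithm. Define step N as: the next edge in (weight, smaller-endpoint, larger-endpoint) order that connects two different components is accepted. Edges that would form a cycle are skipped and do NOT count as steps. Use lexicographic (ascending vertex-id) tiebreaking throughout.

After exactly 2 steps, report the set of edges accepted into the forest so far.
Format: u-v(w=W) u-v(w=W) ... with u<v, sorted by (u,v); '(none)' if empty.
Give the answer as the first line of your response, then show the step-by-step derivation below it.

0-4(w=2) 1-4(w=2)

step 1: add edge 0-4 (w=2); MST = {0-4(w=2)}
step 2: add edge 1-4 (w=2); MST = {0-4(w=2) 1-4(w=2)}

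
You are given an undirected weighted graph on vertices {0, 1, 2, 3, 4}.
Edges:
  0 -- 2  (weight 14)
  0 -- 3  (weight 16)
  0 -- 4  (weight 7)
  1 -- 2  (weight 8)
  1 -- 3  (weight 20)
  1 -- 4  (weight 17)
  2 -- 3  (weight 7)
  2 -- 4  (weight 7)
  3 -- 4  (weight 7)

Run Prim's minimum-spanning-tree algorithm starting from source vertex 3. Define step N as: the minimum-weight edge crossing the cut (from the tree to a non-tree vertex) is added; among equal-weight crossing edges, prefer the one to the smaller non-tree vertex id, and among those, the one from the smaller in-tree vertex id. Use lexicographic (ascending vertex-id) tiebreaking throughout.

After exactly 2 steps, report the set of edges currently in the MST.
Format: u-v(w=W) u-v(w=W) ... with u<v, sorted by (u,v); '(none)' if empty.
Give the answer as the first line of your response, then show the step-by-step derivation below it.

2-3(w=7) 2-4(w=7)

step 1: add edge 2-3 (w=7); MST = {2-3(w=7)}
step 2: add edge 2-4 (w=7); MST = {2-3(w=7) 2-4(w=7)}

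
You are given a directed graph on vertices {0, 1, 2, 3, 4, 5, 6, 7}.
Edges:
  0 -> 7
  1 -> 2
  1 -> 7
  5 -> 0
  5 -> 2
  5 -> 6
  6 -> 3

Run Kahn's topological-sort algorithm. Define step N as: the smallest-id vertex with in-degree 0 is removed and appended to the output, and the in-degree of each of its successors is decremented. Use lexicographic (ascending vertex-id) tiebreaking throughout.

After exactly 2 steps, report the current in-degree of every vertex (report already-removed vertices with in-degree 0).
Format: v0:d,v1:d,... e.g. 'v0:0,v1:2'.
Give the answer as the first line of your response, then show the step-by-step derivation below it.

v0:1,v1:0,v2:1,v3:1,v4:0,v5:0,v6:1,v7:1

step 1: output 1; order=[1]; indeg=(1,0,1,1,0,0,1,1)
step 2: output 4; order=[1,4]; indeg=(1,0,1,1,0,0,1,1)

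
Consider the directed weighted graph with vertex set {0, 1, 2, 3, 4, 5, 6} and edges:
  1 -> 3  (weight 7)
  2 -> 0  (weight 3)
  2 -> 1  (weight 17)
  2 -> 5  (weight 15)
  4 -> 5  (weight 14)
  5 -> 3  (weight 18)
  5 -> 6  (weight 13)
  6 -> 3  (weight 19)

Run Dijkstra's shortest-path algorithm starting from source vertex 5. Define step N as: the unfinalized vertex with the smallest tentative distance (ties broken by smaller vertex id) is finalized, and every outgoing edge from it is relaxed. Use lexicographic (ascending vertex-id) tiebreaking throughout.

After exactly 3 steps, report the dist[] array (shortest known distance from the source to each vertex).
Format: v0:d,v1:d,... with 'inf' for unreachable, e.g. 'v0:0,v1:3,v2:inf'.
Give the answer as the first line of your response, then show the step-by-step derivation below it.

v0:inf,v1:inf,v2:inf,v3:18,v4:inf,v5:0,v6:13

step 1: dist = v0:inf,v1:inf,v2:inf,v3:18,v4:inf,v5:0,v6:13
step 2: dist = v0:inf,v1:inf,v2:inf,v3:18,v4:inf,v5:0,v6:13
step 3: dist = v0:inf,v1:inf,v2:inf,v3:18,v4:inf,v5:0,v6:13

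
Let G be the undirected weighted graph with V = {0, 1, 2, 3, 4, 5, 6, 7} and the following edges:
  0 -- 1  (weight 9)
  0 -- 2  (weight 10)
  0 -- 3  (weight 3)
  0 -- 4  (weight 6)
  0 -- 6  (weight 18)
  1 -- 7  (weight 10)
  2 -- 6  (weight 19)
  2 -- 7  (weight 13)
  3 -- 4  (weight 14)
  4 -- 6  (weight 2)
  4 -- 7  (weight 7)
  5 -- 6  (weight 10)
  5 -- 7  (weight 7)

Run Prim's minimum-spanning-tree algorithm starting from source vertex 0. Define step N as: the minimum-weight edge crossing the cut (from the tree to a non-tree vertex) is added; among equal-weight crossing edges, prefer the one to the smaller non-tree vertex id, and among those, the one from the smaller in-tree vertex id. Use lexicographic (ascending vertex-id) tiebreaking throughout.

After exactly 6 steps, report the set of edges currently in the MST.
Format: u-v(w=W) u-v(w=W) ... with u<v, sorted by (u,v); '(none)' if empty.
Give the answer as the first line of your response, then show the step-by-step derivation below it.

0-1(w=9) 0-3(w=3) 0-4(w=6) 4-6(w=2) 4-7(w=7) 5-7(w=7)

step 1: add edge 0-3 (w=3); MST = {0-3(w=3)}
step 2: add edge 0-4 (w=6); MST = {0-3(w=3) 0-4(w=6)}
step 3: add edge 4-6 (w=2); MST = {0-3(w=3) 0-4(w=6) 4-6(w=2)}
step 4: add edge 4-7 (w=7); MST = {0-3(w=3) 0-4(w=6) 4-6(w=2) 4-7(w=7)}
step 5: add edge 5-7 (w=7); MST = {0-3(w=3) 0-4(w=6) 4-6(w=2) 4-7(w=7) 5-7(w=7)}
step 6: add edge 0-1 (w=9); MST = {0-1(w=9) 0-3(w=3) 0-4(w=6) 4-6(w=2) 4-7(w=7) 5-7(w=7)}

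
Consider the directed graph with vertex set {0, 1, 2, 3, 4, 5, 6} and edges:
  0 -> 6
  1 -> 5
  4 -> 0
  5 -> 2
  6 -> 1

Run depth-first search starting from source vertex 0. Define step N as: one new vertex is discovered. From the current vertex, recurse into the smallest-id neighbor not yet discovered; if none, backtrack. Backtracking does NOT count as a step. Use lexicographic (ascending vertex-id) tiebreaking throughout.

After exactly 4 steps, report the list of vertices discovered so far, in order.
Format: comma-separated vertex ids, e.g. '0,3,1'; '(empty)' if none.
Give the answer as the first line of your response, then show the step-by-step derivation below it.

0,6,1,5

step 1: discover 0; path=0; order=0
step 2: discover 6; path=0>6; order=0,6
step 3: discover 1; path=0>6>1; order=0,6,1
step 4: discover 5; path=0>6>1>5; order=0,6,1,5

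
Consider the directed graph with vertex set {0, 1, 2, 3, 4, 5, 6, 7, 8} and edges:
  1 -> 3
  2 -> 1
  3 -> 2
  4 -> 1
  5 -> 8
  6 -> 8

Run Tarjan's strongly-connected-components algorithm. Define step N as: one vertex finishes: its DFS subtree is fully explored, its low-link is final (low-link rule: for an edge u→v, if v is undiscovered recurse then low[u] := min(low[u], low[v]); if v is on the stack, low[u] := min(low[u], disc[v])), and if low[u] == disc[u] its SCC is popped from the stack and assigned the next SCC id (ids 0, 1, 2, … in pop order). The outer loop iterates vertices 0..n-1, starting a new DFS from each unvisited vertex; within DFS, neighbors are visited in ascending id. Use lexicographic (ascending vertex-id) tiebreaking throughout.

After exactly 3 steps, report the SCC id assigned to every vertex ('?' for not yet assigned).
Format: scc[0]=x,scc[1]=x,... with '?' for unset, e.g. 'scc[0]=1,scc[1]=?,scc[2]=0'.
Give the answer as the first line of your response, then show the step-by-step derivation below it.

scc[0]=0,scc[1]=?,scc[2]=?,scc[3]=?,scc[4]=?,scc[5]=?,scc[6]=?,scc[7]=?,scc[8]=?

step 1: low=(low[0]=0,low[1]=?,low[2]=?,low[3]=?,low[4]=?,low[5]=?,low[6]=?,low[7]=?,low[8]=?); scc=(scc[0]=0,scc[1]=?,scc[2]=?,scc[3]=?,scc[4]=?,scc[5]=?,scc[6]=?,scc[7]=?,scc[8]=?)
step 2: low=(low[0]=0,low[1]=1,low[2]=1,low[3]=2,low[4]=?,low[5]=?,low[6]=?,low[7]=?,low[8]=?); scc=(scc[0]=0,scc[1]=?,scc[2]=?,scc[3]=?,scc[4]=?,scc[5]=?,scc[6]=?,scc[7]=?,scc[8]=?)
step 3: low=(low[0]=0,low[1]=1,low[2]=1,low[3]=1,low[4]=?,low[5]=?,low[6]=?,low[7]=?,low[8]=?); scc=(scc[0]=0,scc[1]=?,scc[2]=?,scc[3]=?,scc[4]=?,scc[5]=?,scc[6]=?,scc[7]=?,scc[8]=?)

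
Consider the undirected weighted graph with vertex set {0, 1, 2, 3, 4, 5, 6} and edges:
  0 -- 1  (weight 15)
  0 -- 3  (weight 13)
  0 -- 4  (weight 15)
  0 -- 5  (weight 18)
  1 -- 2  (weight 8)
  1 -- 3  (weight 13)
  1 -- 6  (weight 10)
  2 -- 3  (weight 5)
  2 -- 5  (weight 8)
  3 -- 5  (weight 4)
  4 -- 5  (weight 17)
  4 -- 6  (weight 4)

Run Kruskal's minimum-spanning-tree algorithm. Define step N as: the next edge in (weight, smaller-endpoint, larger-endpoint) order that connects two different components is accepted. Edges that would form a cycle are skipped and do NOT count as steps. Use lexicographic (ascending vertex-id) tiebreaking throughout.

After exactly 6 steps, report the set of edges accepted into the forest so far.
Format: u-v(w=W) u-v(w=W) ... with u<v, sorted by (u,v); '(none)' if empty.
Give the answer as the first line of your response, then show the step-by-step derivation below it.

0-3(w=13) 1-2(w=8) 1-6(w=10) 2-3(w=5) 3-5(w=4) 4-6(w=4)

step 1: add edge 3-5 (w=4); MST = {3-5(w=4)}
step 2: add edge 4-6 (w=4); MST = {3-5(w=4) 4-6(w=4)}
step 3: add edge 2-3 (w=5); MST = {2-3(w=5) 3-5(w=4) 4-6(w=4)}
step 4: add edge 1-2 (w=8); MST = {1-2(w=8) 2-3(w=5) 3-5(w=4) 4-6(w=4)}
step 5: add edge 1-6 (w=10); MST = {1-2(w=8) 1-6(w=10) 2-3(w=5) 3-5(w=4) 4-6(w=4)}
step 6: add edge 0-3 (w=13); MST = {0-3(w=13) 1-2(w=8) 1-6(w=10) 2-3(w=5) 3-5(w=4) 4-6(w=4)}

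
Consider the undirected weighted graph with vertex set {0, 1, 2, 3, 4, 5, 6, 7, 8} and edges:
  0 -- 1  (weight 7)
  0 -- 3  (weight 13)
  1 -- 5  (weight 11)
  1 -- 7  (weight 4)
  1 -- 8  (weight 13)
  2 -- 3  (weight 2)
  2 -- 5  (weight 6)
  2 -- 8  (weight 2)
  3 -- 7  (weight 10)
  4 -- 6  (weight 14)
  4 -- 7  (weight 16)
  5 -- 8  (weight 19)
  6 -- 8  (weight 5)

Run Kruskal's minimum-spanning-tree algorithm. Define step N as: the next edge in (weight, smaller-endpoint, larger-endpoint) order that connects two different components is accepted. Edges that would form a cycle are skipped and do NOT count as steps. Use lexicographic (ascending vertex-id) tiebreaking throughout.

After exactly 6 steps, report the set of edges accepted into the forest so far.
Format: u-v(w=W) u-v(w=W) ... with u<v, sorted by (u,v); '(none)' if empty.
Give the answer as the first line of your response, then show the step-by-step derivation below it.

0-1(w=7) 1-7(w=4) 2-3(w=2) 2-5(w=6) 2-8(w=2) 6-8(w=5)

step 1: add edge 2-3 (w=2); MST = {2-3(w=2)}
step 2: add edge 2-8 (w=2); MST = {2-3(w=2) 2-8(w=2)}
step 3: add edge 1-7 (w=4); MST = {1-7(w=4) 2-3(w=2) 2-8(w=2)}
step 4: add edge 6-8 (w=5); MST = {1-7(w=4) 2-3(w=2) 2-8(w=2) 6-8(w=5)}
step 5: add edge 2-5 (w=6); MST = {1-7(w=4) 2-3(w=2) 2-5(w=6) 2-8(w=2) 6-8(w=5)}
step 6: add edge 0-1 (w=7); MST = {0-1(w=7) 1-7(w=4) 2-3(w=2) 2-5(w=6) 2-8(w=2) 6-8(w=5)}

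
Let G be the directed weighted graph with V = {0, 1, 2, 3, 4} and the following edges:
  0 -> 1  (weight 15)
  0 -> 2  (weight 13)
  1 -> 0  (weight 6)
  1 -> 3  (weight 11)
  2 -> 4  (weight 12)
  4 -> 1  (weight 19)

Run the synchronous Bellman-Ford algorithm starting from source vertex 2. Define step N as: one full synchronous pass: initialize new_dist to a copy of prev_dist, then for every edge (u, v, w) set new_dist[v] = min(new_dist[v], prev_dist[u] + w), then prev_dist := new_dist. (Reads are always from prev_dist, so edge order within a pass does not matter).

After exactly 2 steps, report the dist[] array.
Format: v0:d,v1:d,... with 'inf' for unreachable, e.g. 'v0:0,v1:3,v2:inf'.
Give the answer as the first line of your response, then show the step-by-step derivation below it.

v0:inf,v1:31,v2:0,v3:inf,v4:12

step 1: dist = v0:inf,v1:inf,v2:0,v3:inf,v4:12
step 2: dist = v0:inf,v1:31,v2:0,v3:inf,v4:12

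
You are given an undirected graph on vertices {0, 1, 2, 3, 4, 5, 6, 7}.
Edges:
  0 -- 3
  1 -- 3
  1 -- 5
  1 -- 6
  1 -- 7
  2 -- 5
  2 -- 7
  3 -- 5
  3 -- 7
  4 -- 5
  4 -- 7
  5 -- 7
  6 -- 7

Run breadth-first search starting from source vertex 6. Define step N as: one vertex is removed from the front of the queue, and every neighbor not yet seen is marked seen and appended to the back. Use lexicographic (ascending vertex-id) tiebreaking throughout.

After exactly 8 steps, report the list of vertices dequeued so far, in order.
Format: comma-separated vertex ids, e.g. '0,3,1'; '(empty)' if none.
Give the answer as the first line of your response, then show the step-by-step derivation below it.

6,1,7,3,5,2,4,0

step 1: dequeue 6; queue=[1,7]; order=6
step 2: dequeue 1; queue=[7,3,5]; order=6,1
step 3: dequeue 7; queue=[3,5,2,4]; order=6,1,7
step 4: dequeue 3; queue=[5,2,4,0]; order=6,1,7,3
step 5: dequeue 5; queue=[2,4,0]; order=6,1,7,3,5
step 6: dequeue 2; queue=[4,0]; order=6,1,7,3,5,2
step 7: dequeue 4; queue=[0]; order=6,1,7,3,5,2,4
step 8: dequeue 0; queue=[(empty)]; order=6,1,7,3,5,2,4,0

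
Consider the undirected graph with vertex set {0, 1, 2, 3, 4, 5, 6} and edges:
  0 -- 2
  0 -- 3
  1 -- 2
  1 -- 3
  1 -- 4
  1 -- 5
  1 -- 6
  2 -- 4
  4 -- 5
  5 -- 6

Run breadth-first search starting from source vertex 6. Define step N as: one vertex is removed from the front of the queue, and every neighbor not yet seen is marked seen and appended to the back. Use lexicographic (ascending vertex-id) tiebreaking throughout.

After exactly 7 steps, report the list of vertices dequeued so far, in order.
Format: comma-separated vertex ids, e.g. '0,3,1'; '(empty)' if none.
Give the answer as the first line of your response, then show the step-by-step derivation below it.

6,1,5,2,3,4,0

step 1: dequeue 6; queue=[1,5]; order=6
step 2: dequeue 1; queue=[5,2,3,4]; order=6,1
step 3: dequeue 5; queue=[2,3,4]; order=6,1,5
step 4: dequeue 2; queue=[3,4,0]; order=6,1,5,2
step 5: dequeue 3; queue=[4,0]; order=6,1,5,2,3
step 6: dequeue 4; queue=[0]; order=6,1,5,2,3,4
step 7: dequeue 0; queue=[(empty)]; order=6,1,5,2,3,4,0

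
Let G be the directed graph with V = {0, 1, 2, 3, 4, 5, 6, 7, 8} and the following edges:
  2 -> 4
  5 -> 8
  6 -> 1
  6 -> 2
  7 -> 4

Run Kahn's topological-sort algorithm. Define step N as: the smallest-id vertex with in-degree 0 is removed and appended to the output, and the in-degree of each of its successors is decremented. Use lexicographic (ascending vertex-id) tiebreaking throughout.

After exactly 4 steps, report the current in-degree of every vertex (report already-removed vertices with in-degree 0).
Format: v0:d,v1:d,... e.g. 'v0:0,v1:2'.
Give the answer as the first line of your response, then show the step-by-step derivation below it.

v0:0,v1:0,v2:0,v3:0,v4:2,v5:0,v6:0,v7:0,v8:0

step 1: output 0; order=[0]; indeg=(0,1,1,0,2,0,0,0,1)
step 2: output 3; order=[0,3]; indeg=(0,1,1,0,2,0,0,0,1)
step 3: output 5; order=[0,3,5]; indeg=(0,1,1,0,2,0,0,0,0)
step 4: output 6; order=[0,3,5,6]; indeg=(0,0,0,0,2,0,0,0,0)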